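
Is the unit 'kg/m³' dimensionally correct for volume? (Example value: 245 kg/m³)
No

volume has SI base units: m^3
kg/m³ does NOT reduce to m^3; a valid unit for volume would be e.g. m³.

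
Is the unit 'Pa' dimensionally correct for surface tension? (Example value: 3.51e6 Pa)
No

surface tension has SI base units: kg / s^2
Pa does NOT reduce to kg / s^2; a valid unit for surface tension would be e.g. N/m.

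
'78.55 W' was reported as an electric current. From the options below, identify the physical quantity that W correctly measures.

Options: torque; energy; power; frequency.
power

electric current should have units dimensionally equivalent to A (e.g. A).
The given unit 'W' reduces to kg * m^2 / s^3. Of the listed options, that is the dimensionality of power.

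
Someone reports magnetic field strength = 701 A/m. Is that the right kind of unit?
Yes

magnetic field strength has SI base units: A / m
A/m reduces to the same SI base units, so it is a valid unit for magnetic field strength.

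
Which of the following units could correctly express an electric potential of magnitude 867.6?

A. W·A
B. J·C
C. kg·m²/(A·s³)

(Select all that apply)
C

electric potential has SI base units: kg * m^2 / (A * s^3)

Checking each option against kg * m^2 / (A * s^3):
  A. W·A: ✗ does not match
  B. J·C: ✗ does not match
  C. kg·m²/(A·s³): ✓ matches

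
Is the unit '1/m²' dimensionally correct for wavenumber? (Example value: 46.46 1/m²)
No

wavenumber has SI base units: 1 / m
1/m² does NOT reduce to 1 / m; a valid unit for wavenumber would be e.g. 1/m.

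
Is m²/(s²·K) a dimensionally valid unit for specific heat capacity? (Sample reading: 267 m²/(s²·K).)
Yes

specific heat capacity has SI base units: m^2 / (s^2 * K)
m²/(s²·K) reduces to the same SI base units, so it is a valid unit for specific heat capacity.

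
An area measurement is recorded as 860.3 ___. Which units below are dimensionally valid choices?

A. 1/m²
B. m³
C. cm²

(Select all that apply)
C

area has SI base units: m^2

Checking each option against m^2:
  A. 1/m²: ✗ does not match
  B. m³: ✗ does not match
  C. cm²: ✓ matches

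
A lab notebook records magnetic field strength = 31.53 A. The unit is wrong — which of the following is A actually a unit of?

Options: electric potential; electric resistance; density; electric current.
electric current

magnetic field strength should have units dimensionally equivalent to A / m (e.g. A/m).
The given unit 'A' reduces to A. Of the listed options, that is the dimensionality of electric current.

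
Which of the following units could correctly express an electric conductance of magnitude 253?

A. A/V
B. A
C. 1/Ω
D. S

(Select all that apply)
A, C, D

electric conductance has SI base units: A^2 * s^3 / (kg * m^2)

Checking each option against A^2 * s^3 / (kg * m^2):
  A. A/V: ✓ matches
  B. A: ✗ does not match
  C. 1/Ω: ✓ matches
  D. S: ✓ matches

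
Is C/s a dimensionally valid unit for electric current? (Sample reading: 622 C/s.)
Yes

electric current has SI base units: A
C/s reduces to the same SI base units, so it is a valid unit for electric current.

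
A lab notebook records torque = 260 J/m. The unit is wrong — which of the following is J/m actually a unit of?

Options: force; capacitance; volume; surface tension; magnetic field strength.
force

torque should have units dimensionally equivalent to kg * m^2 / s^2 (e.g. N·m).
The given unit 'J/m' reduces to kg * m / s^2. Of the listed options, that is the dimensionality of force.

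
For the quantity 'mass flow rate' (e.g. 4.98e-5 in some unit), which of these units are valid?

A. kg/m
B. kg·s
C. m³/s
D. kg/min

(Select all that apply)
D

mass flow rate has SI base units: kg / s

Checking each option against kg / s:
  A. kg/m: ✗ does not match
  B. kg·s: ✗ does not match
  C. m³/s: ✗ does not match
  D. kg/min: ✓ matches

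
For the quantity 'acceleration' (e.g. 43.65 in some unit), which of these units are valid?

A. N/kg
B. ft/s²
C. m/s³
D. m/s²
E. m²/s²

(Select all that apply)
A, B, D

acceleration has SI base units: m / s^2

Checking each option against m / s^2:
  A. N/kg: ✓ matches
  B. ft/s²: ✓ matches
  C. m/s³: ✗ does not match
  D. m/s²: ✓ matches
  E. m²/s²: ✗ does not match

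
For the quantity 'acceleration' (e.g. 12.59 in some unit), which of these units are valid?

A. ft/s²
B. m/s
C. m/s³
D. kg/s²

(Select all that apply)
A

acceleration has SI base units: m / s^2

Checking each option against m / s^2:
  A. ft/s²: ✓ matches
  B. m/s: ✗ does not match
  C. m/s³: ✗ does not match
  D. kg/s²: ✗ does not match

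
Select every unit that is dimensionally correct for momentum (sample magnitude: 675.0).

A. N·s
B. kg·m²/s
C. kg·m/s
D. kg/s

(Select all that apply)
A, C

momentum has SI base units: kg * m / s

Checking each option against kg * m / s:
  A. N·s: ✓ matches
  B. kg·m²/s: ✗ does not match
  C. kg·m/s: ✓ matches
  D. kg/s: ✗ does not match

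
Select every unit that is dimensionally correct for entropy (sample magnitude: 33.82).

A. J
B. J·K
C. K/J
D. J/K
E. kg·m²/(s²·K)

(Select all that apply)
D, E

entropy has SI base units: kg * m^2 / (s^2 * K)

Checking each option against kg * m^2 / (s^2 * K):
  A. J: ✗ does not match
  B. J·K: ✗ does not match
  C. K/J: ✗ does not match
  D. J/K: ✓ matches
  E. kg·m²/(s²·K): ✓ matches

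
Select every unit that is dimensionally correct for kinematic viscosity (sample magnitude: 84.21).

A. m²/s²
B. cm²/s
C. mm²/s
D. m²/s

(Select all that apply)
B, C, D

kinematic viscosity has SI base units: m^2 / s

Checking each option against m^2 / s:
  A. m²/s²: ✗ does not match
  B. cm²/s: ✓ matches
  C. mm²/s: ✓ matches
  D. m²/s: ✓ matches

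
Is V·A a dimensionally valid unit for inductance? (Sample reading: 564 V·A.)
No

inductance has SI base units: kg * m^2 / (A^2 * s^2)
V·A does NOT reduce to kg * m^2 / (A^2 * s^2); a valid unit for inductance would be e.g. H.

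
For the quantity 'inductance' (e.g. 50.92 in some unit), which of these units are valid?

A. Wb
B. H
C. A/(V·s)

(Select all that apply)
B

inductance has SI base units: kg * m^2 / (A^2 * s^2)

Checking each option against kg * m^2 / (A^2 * s^2):
  A. Wb: ✗ does not match
  B. H: ✓ matches
  C. A/(V·s): ✗ does not match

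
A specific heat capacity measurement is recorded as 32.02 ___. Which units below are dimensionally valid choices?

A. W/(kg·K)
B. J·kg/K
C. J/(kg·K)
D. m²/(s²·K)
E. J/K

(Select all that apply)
C, D

specific heat capacity has SI base units: m^2 / (s^2 * K)

Checking each option against m^2 / (s^2 * K):
  A. W/(kg·K): ✗ does not match
  B. J·kg/K: ✗ does not match
  C. J/(kg·K): ✓ matches
  D. m²/(s²·K): ✓ matches
  E. J/K: ✗ does not match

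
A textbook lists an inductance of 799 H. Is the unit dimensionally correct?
Yes

inductance has SI base units: kg * m^2 / (A^2 * s^2)
H reduces to the same SI base units, so it is a valid unit for inductance.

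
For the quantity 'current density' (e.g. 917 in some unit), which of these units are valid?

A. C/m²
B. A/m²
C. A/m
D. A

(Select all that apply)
B

current density has SI base units: A / m^2

Checking each option against A / m^2:
  A. C/m²: ✗ does not match
  B. A/m²: ✓ matches
  C. A/m: ✗ does not match
  D. A: ✗ does not match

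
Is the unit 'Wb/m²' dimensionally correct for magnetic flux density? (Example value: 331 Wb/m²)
Yes

magnetic flux density has SI base units: kg / (A * s^2)
Wb/m² reduces to the same SI base units, so it is a valid unit for magnetic flux density.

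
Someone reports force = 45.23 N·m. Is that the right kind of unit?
No

force has SI base units: kg * m / s^2
N·m does NOT reduce to kg * m / s^2; a valid unit for force would be e.g. N.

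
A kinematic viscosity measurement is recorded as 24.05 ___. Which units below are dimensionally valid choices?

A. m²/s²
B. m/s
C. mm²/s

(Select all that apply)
C

kinematic viscosity has SI base units: m^2 / s

Checking each option against m^2 / s:
  A. m²/s²: ✗ does not match
  B. m/s: ✗ does not match
  C. mm²/s: ✓ matches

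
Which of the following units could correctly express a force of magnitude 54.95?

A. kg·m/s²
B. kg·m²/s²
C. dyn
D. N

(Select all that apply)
A, C, D

force has SI base units: kg * m / s^2

Checking each option against kg * m / s^2:
  A. kg·m/s²: ✓ matches
  B. kg·m²/s²: ✗ does not match
  C. dyn: ✓ matches
  D. N: ✓ matches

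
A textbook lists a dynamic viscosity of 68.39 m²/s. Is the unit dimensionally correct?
No

dynamic viscosity has SI base units: kg / (m * s)
m²/s does NOT reduce to kg / (m * s); a valid unit for dynamic viscosity would be e.g. Pa·s.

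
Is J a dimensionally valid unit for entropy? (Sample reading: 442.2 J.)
No

entropy has SI base units: kg * m^2 / (s^2 * K)
J does NOT reduce to kg * m^2 / (s^2 * K); a valid unit for entropy would be e.g. J/K.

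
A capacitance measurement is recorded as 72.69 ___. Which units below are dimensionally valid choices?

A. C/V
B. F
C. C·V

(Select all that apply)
A, B

capacitance has SI base units: A^2 * s^4 / (kg * m^2)

Checking each option against A^2 * s^4 / (kg * m^2):
  A. C/V: ✓ matches
  B. F: ✓ matches
  C. C·V: ✗ does not match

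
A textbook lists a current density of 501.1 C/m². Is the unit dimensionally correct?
No

current density has SI base units: A / m^2
C/m² does NOT reduce to A / m^2; a valid unit for current density would be e.g. A/m².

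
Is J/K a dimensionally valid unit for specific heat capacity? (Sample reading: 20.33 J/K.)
No

specific heat capacity has SI base units: m^2 / (s^2 * K)
J/K does NOT reduce to m^2 / (s^2 * K); a valid unit for specific heat capacity would be e.g. J/(kg·K).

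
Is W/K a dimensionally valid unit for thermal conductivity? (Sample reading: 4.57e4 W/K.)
No

thermal conductivity has SI base units: kg * m / (s^3 * K)
W/K does NOT reduce to kg * m / (s^3 * K); a valid unit for thermal conductivity would be e.g. W/(m·K).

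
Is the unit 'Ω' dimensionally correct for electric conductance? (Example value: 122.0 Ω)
No

electric conductance has SI base units: A^2 * s^3 / (kg * m^2)
Ω does NOT reduce to A^2 * s^3 / (kg * m^2); a valid unit for electric conductance would be e.g. S.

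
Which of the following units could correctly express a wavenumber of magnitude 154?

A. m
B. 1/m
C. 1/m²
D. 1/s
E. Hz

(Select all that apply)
B

wavenumber has SI base units: 1 / m

Checking each option against 1 / m:
  A. m: ✗ does not match
  B. 1/m: ✓ matches
  C. 1/m²: ✗ does not match
  D. 1/s: ✗ does not match
  E. Hz: ✗ does not match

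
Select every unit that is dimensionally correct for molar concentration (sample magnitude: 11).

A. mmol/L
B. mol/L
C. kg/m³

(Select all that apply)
A, B

molar concentration has SI base units: mol / m^3

Checking each option against mol / m^3:
  A. mmol/L: ✓ matches
  B. mol/L: ✓ matches
  C. kg/m³: ✗ does not match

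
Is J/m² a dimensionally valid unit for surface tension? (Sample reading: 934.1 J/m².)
Yes

surface tension has SI base units: kg / s^2
J/m² reduces to the same SI base units, so it is a valid unit for surface tension.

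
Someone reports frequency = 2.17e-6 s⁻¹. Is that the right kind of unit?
Yes

frequency has SI base units: 1 / s
s⁻¹ reduces to the same SI base units, so it is a valid unit for frequency.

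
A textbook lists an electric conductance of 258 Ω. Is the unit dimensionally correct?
No

electric conductance has SI base units: A^2 * s^3 / (kg * m^2)
Ω does NOT reduce to A^2 * s^3 / (kg * m^2); a valid unit for electric conductance would be e.g. S.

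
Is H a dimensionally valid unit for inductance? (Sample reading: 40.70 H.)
Yes

inductance has SI base units: kg * m^2 / (A^2 * s^2)
H reduces to the same SI base units, so it is a valid unit for inductance.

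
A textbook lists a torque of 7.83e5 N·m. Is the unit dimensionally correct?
Yes

torque has SI base units: kg * m^2 / s^2
N·m reduces to the same SI base units, so it is a valid unit for torque.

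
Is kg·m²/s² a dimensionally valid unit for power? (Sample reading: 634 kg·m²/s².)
No

power has SI base units: kg * m^2 / s^3
kg·m²/s² does NOT reduce to kg * m^2 / s^3; a valid unit for power would be e.g. W.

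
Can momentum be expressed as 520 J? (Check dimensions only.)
No

momentum has SI base units: kg * m / s
J does NOT reduce to kg * m / s; a valid unit for momentum would be e.g. kg·m/s.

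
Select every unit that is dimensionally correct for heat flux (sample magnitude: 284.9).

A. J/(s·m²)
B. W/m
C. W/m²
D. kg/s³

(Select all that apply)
A, C, D

heat flux has SI base units: kg / s^3

Checking each option against kg / s^3:
  A. J/(s·m²): ✓ matches
  B. W/m: ✗ does not match
  C. W/m²: ✓ matches
  D. kg/s³: ✓ matches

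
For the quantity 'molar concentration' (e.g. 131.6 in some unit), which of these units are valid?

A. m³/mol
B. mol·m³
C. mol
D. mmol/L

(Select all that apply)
D

molar concentration has SI base units: mol / m^3

Checking each option against mol / m^3:
  A. m³/mol: ✗ does not match
  B. mol·m³: ✗ does not match
  C. mol: ✗ does not match
  D. mmol/L: ✓ matches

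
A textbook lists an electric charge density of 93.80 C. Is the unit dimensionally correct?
No

electric charge density has SI base units: A * s / m^3
C does NOT reduce to A * s / m^3; a valid unit for electric charge density would be e.g. C/m³.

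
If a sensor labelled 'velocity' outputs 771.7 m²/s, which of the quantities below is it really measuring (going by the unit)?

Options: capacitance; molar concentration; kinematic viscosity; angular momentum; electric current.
kinematic viscosity

velocity should have units dimensionally equivalent to m / s (e.g. m/s).
The given unit 'm²/s' reduces to m^2 / s. Of the listed options, that is the dimensionality of kinematic viscosity.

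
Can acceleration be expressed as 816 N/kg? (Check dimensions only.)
Yes

acceleration has SI base units: m / s^2
N/kg reduces to the same SI base units, so it is a valid unit for acceleration.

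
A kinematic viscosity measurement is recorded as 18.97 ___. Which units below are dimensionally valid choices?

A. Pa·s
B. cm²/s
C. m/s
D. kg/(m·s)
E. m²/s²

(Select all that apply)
B

kinematic viscosity has SI base units: m^2 / s

Checking each option against m^2 / s:
  A. Pa·s: ✗ does not match
  B. cm²/s: ✓ matches
  C. m/s: ✗ does not match
  D. kg/(m·s): ✗ does not match
  E. m²/s²: ✗ does not match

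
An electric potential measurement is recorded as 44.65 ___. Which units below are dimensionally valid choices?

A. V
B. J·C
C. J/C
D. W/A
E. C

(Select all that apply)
A, C, D

electric potential has SI base units: kg * m^2 / (A * s^3)

Checking each option against kg * m^2 / (A * s^3):
  A. V: ✓ matches
  B. J·C: ✗ does not match
  C. J/C: ✓ matches
  D. W/A: ✓ matches
  E. C: ✗ does not match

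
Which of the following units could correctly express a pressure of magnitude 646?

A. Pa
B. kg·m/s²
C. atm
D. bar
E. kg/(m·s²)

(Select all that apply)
A, C, D, E

pressure has SI base units: kg / (m * s^2)

Checking each option against kg / (m * s^2):
  A. Pa: ✓ matches
  B. kg·m/s²: ✗ does not match
  C. atm: ✓ matches
  D. bar: ✓ matches
  E. kg/(m·s²): ✓ matches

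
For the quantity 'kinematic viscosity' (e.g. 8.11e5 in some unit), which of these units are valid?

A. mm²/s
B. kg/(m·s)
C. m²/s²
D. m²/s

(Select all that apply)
A, D

kinematic viscosity has SI base units: m^2 / s

Checking each option against m^2 / s:
  A. mm²/s: ✓ matches
  B. kg/(m·s): ✗ does not match
  C. m²/s²: ✗ does not match
  D. m²/s: ✓ matches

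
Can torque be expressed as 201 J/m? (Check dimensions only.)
No

torque has SI base units: kg * m^2 / s^2
J/m does NOT reduce to kg * m^2 / s^2; a valid unit for torque would be e.g. N·m.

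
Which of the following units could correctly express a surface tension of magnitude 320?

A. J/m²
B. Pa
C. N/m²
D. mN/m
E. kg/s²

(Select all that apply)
A, D, E

surface tension has SI base units: kg / s^2

Checking each option against kg / s^2:
  A. J/m²: ✓ matches
  B. Pa: ✗ does not match
  C. N/m²: ✗ does not match
  D. mN/m: ✓ matches
  E. kg/s²: ✓ matches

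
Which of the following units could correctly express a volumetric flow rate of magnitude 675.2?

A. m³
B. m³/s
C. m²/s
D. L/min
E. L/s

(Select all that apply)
B, D, E

volumetric flow rate has SI base units: m^3 / s

Checking each option against m^3 / s:
  A. m³: ✗ does not match
  B. m³/s: ✓ matches
  C. m²/s: ✗ does not match
  D. L/min: ✓ matches
  E. L/s: ✓ matches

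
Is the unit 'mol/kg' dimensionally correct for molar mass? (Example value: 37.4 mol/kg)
No

molar mass has SI base units: kg / mol
mol/kg does NOT reduce to kg / mol; a valid unit for molar mass would be e.g. kg/mol.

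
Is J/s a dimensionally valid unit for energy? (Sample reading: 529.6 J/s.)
No

energy has SI base units: kg * m^2 / s^2
J/s does NOT reduce to kg * m^2 / s^2; a valid unit for energy would be e.g. J.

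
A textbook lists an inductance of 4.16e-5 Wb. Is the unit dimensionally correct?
No

inductance has SI base units: kg * m^2 / (A^2 * s^2)
Wb does NOT reduce to kg * m^2 / (A^2 * s^2); a valid unit for inductance would be e.g. H.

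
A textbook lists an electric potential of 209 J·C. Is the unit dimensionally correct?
No

electric potential has SI base units: kg * m^2 / (A * s^3)
J·C does NOT reduce to kg * m^2 / (A * s^3); a valid unit for electric potential would be e.g. V.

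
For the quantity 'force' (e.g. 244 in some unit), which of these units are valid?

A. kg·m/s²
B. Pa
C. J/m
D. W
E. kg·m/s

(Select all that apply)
A, C

force has SI base units: kg * m / s^2

Checking each option against kg * m / s^2:
  A. kg·m/s²: ✓ matches
  B. Pa: ✗ does not match
  C. J/m: ✓ matches
  D. W: ✗ does not match
  E. kg·m/s: ✗ does not match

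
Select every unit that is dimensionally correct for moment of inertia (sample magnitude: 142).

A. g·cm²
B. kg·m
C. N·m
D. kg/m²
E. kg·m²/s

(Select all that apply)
A

moment of inertia has SI base units: kg * m^2

Checking each option against kg * m^2:
  A. g·cm²: ✓ matches
  B. kg·m: ✗ does not match
  C. N·m: ✗ does not match
  D. kg/m²: ✗ does not match
  E. kg·m²/s: ✗ does not match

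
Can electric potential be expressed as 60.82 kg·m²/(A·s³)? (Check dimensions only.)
Yes

electric potential has SI base units: kg * m^2 / (A * s^3)
kg·m²/(A·s³) reduces to the same SI base units, so it is a valid unit for electric potential.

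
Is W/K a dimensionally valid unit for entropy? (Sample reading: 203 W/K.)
No

entropy has SI base units: kg * m^2 / (s^2 * K)
W/K does NOT reduce to kg * m^2 / (s^2 * K); a valid unit for entropy would be e.g. J/K.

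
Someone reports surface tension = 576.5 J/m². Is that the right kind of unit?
Yes

surface tension has SI base units: kg / s^2
J/m² reduces to the same SI base units, so it is a valid unit for surface tension.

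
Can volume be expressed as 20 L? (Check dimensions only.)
Yes

volume has SI base units: m^3
L reduces to the same SI base units, so it is a valid unit for volume.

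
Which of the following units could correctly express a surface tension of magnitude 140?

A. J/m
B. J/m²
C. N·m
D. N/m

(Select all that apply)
B, D

surface tension has SI base units: kg / s^2

Checking each option against kg / s^2:
  A. J/m: ✗ does not match
  B. J/m²: ✓ matches
  C. N·m: ✗ does not match
  D. N/m: ✓ matches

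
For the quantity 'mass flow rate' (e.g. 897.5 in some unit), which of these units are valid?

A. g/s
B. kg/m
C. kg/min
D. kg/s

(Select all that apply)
A, C, D

mass flow rate has SI base units: kg / s

Checking each option against kg / s:
  A. g/s: ✓ matches
  B. kg/m: ✗ does not match
  C. kg/min: ✓ matches
  D. kg/s: ✓ matches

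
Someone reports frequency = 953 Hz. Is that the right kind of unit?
Yes

frequency has SI base units: 1 / s
Hz reduces to the same SI base units, so it is a valid unit for frequency.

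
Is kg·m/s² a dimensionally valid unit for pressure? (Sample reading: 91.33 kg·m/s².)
No

pressure has SI base units: kg / (m * s^2)
kg·m/s² does NOT reduce to kg / (m * s^2); a valid unit for pressure would be e.g. Pa.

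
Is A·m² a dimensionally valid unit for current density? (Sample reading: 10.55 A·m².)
No

current density has SI base units: A / m^2
A·m² does NOT reduce to A / m^2; a valid unit for current density would be e.g. A/m².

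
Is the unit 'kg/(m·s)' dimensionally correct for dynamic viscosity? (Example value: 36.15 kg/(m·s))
Yes

dynamic viscosity has SI base units: kg / (m * s)
kg/(m·s) reduces to the same SI base units, so it is a valid unit for dynamic viscosity.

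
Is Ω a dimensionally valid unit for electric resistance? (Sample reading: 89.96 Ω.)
Yes

electric resistance has SI base units: kg * m^2 / (A^2 * s^3)
Ω reduces to the same SI base units, so it is a valid unit for electric resistance.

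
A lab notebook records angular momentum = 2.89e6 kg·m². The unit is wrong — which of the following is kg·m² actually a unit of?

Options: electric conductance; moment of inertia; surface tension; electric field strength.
moment of inertia

angular momentum should have units dimensionally equivalent to kg * m^2 / s (e.g. kg·m²/s).
The given unit 'kg·m²' reduces to kg * m^2. Of the listed options, that is the dimensionality of moment of inertia.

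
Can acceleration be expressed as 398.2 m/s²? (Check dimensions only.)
Yes

acceleration has SI base units: m / s^2
m/s² reduces to the same SI base units, so it is a valid unit for acceleration.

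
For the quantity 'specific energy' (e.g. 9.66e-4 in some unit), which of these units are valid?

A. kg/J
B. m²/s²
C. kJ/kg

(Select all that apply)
B, C

specific energy has SI base units: m^2 / s^2

Checking each option against m^2 / s^2:
  A. kg/J: ✗ does not match
  B. m²/s²: ✓ matches
  C. kJ/kg: ✓ matches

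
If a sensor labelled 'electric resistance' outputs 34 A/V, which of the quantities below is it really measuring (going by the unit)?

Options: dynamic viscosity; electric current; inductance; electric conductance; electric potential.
electric conductance

electric resistance should have units dimensionally equivalent to kg * m^2 / (A^2 * s^3) (e.g. Ω).
The given unit 'A/V' reduces to A^2 * s^3 / (kg * m^2). Of the listed options, that is the dimensionality of electric conductance.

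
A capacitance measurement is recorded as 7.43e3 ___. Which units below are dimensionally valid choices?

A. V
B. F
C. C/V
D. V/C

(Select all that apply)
B, C

capacitance has SI base units: A^2 * s^4 / (kg * m^2)

Checking each option against A^2 * s^4 / (kg * m^2):
  A. V: ✗ does not match
  B. F: ✓ matches
  C. C/V: ✓ matches
  D. V/C: ✗ does not match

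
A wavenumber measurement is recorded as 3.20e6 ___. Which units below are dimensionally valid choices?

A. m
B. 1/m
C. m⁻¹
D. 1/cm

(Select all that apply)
B, C, D

wavenumber has SI base units: 1 / m

Checking each option against 1 / m:
  A. m: ✗ does not match
  B. 1/m: ✓ matches
  C. m⁻¹: ✓ matches
  D. 1/cm: ✓ matches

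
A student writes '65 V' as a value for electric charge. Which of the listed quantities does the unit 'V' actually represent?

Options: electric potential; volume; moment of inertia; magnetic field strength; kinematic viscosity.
electric potential

electric charge should have units dimensionally equivalent to A * s (e.g. C).
The given unit 'V' reduces to kg * m^2 / (A * s^3). Of the listed options, that is the dimensionality of electric potential.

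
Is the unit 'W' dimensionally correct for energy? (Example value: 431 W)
No

energy has SI base units: kg * m^2 / s^2
W does NOT reduce to kg * m^2 / s^2; a valid unit for energy would be e.g. J.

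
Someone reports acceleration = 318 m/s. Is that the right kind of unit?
No

acceleration has SI base units: m / s^2
m/s does NOT reduce to m / s^2; a valid unit for acceleration would be e.g. m/s².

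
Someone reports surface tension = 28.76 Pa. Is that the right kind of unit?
No

surface tension has SI base units: kg / s^2
Pa does NOT reduce to kg / s^2; a valid unit for surface tension would be e.g. N/m.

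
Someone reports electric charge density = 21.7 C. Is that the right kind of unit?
No

electric charge density has SI base units: A * s / m^3
C does NOT reduce to A * s / m^3; a valid unit for electric charge density would be e.g. C/m³.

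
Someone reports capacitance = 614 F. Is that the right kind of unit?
Yes

capacitance has SI base units: A^2 * s^4 / (kg * m^2)
F reduces to the same SI base units, so it is a valid unit for capacitance.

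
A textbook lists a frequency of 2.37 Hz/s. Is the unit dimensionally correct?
No

frequency has SI base units: 1 / s
Hz/s does NOT reduce to 1 / s; a valid unit for frequency would be e.g. Hz.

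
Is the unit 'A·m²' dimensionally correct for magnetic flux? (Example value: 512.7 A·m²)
No

magnetic flux has SI base units: kg * m^2 / (A * s^2)
A·m² does NOT reduce to kg * m^2 / (A * s^2); a valid unit for magnetic flux would be e.g. Wb.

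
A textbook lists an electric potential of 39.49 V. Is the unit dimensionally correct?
Yes

electric potential has SI base units: kg * m^2 / (A * s^3)
V reduces to the same SI base units, so it is a valid unit for electric potential.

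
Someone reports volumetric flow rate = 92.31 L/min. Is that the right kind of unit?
Yes

volumetric flow rate has SI base units: m^3 / s
L/min reduces to the same SI base units, so it is a valid unit for volumetric flow rate.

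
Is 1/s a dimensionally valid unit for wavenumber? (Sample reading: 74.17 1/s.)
No

wavenumber has SI base units: 1 / m
1/s does NOT reduce to 1 / m; a valid unit for wavenumber would be e.g. 1/m.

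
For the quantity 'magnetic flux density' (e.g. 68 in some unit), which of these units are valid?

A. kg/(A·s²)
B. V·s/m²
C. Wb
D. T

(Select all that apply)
A, B, D

magnetic flux density has SI base units: kg / (A * s^2)

Checking each option against kg / (A * s^2):
  A. kg/(A·s²): ✓ matches
  B. V·s/m²: ✓ matches
  C. Wb: ✗ does not match
  D. T: ✓ matches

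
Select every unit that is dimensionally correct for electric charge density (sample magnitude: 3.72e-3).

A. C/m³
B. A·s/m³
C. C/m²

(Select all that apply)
A, B

electric charge density has SI base units: A * s / m^3

Checking each option against A * s / m^3:
  A. C/m³: ✓ matches
  B. A·s/m³: ✓ matches
  C. C/m²: ✗ does not match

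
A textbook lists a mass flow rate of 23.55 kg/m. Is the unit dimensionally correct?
No

mass flow rate has SI base units: kg / s
kg/m does NOT reduce to kg / s; a valid unit for mass flow rate would be e.g. kg/s.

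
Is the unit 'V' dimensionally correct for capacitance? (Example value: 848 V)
No

capacitance has SI base units: A^2 * s^4 / (kg * m^2)
V does NOT reduce to A^2 * s^4 / (kg * m^2); a valid unit for capacitance would be e.g. F.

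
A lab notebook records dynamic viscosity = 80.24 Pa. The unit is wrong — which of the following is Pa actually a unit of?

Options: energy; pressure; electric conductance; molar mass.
pressure

dynamic viscosity should have units dimensionally equivalent to kg / (m * s) (e.g. Pa·s).
The given unit 'Pa' reduces to kg / (m * s^2). Of the listed options, that is the dimensionality of pressure.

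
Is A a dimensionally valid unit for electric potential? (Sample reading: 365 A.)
No

electric potential has SI base units: kg * m^2 / (A * s^3)
A does NOT reduce to kg * m^2 / (A * s^3); a valid unit for electric potential would be e.g. V.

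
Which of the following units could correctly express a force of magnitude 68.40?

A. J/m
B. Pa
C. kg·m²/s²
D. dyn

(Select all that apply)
A, D

force has SI base units: kg * m / s^2

Checking each option against kg * m / s^2:
  A. J/m: ✓ matches
  B. Pa: ✗ does not match
  C. kg·m²/s²: ✗ does not match
  D. dyn: ✓ matches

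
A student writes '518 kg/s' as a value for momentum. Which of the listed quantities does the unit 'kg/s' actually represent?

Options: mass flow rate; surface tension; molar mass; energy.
mass flow rate

momentum should have units dimensionally equivalent to kg * m / s (e.g. kg·m/s).
The given unit 'kg/s' reduces to kg / s. Of the listed options, that is the dimensionality of mass flow rate.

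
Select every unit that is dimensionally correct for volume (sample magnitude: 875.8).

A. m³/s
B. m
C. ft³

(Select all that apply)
C

volume has SI base units: m^3

Checking each option against m^3:
  A. m³/s: ✗ does not match
  B. m: ✗ does not match
  C. ft³: ✓ matches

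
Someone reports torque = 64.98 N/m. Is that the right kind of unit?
No

torque has SI base units: kg * m^2 / s^2
N/m does NOT reduce to kg * m^2 / s^2; a valid unit for torque would be e.g. N·m.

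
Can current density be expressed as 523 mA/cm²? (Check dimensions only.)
Yes

current density has SI base units: A / m^2
mA/cm² reduces to the same SI base units, so it is a valid unit for current density.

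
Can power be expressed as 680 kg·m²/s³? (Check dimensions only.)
Yes

power has SI base units: kg * m^2 / s^3
kg·m²/s³ reduces to the same SI base units, so it is a valid unit for power.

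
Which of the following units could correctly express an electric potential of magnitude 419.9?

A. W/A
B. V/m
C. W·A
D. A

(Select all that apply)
A

electric potential has SI base units: kg * m^2 / (A * s^3)

Checking each option against kg * m^2 / (A * s^3):
  A. W/A: ✓ matches
  B. V/m: ✗ does not match
  C. W·A: ✗ does not match
  D. A: ✗ does not match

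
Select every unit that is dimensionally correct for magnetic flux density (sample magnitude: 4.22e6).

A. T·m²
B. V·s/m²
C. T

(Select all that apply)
B, C

magnetic flux density has SI base units: kg / (A * s^2)

Checking each option against kg / (A * s^2):
  A. T·m²: ✗ does not match
  B. V·s/m²: ✓ matches
  C. T: ✓ matches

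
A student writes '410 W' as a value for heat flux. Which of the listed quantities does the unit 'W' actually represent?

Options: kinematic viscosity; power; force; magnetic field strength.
power

heat flux should have units dimensionally equivalent to kg / s^3 (e.g. W/m²).
The given unit 'W' reduces to kg * m^2 / s^3. Of the listed options, that is the dimensionality of power.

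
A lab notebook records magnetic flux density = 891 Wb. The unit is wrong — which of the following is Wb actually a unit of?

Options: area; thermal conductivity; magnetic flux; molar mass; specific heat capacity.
magnetic flux

magnetic flux density should have units dimensionally equivalent to kg / (A * s^2) (e.g. T).
The given unit 'Wb' reduces to kg * m^2 / (A * s^2). Of the listed options, that is the dimensionality of magnetic flux.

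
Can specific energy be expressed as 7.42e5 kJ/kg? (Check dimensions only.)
Yes

specific energy has SI base units: m^2 / s^2
kJ/kg reduces to the same SI base units, so it is a valid unit for specific energy.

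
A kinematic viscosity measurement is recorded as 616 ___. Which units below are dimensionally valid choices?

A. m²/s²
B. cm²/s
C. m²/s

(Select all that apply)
B, C

kinematic viscosity has SI base units: m^2 / s

Checking each option against m^2 / s:
  A. m²/s²: ✗ does not match
  B. cm²/s: ✓ matches
  C. m²/s: ✓ matches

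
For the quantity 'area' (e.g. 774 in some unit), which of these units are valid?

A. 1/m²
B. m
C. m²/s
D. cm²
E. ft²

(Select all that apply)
D, E

area has SI base units: m^2

Checking each option against m^2:
  A. 1/m²: ✗ does not match
  B. m: ✗ does not match
  C. m²/s: ✗ does not match
  D. cm²: ✓ matches
  E. ft²: ✓ matches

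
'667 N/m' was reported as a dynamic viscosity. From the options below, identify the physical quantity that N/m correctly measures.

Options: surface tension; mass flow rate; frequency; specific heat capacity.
surface tension

dynamic viscosity should have units dimensionally equivalent to kg / (m * s) (e.g. Pa·s).
The given unit 'N/m' reduces to kg / s^2. Of the listed options, that is the dimensionality of surface tension.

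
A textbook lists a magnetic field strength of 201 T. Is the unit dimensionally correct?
No

magnetic field strength has SI base units: A / m
T does NOT reduce to A / m; a valid unit for magnetic field strength would be e.g. A/m.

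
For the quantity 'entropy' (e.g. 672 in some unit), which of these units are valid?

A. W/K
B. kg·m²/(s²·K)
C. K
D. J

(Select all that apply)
B

entropy has SI base units: kg * m^2 / (s^2 * K)

Checking each option against kg * m^2 / (s^2 * K):
  A. W/K: ✗ does not match
  B. kg·m²/(s²·K): ✓ matches
  C. K: ✗ does not match
  D. J: ✗ does not match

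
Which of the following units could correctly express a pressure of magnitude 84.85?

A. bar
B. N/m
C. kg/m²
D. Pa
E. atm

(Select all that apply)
A, D, E

pressure has SI base units: kg / (m * s^2)

Checking each option against kg / (m * s^2):
  A. bar: ✓ matches
  B. N/m: ✗ does not match
  C. kg/m²: ✗ does not match
  D. Pa: ✓ matches
  E. atm: ✓ matches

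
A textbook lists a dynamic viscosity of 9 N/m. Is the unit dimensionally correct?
No

dynamic viscosity has SI base units: kg / (m * s)
N/m does NOT reduce to kg / (m * s); a valid unit for dynamic viscosity would be e.g. Pa·s.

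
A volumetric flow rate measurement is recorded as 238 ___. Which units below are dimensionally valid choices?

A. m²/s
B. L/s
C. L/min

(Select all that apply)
B, C

volumetric flow rate has SI base units: m^3 / s

Checking each option against m^3 / s:
  A. m²/s: ✗ does not match
  B. L/s: ✓ matches
  C. L/min: ✓ matches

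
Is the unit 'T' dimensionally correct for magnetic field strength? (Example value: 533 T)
No

magnetic field strength has SI base units: A / m
T does NOT reduce to A / m; a valid unit for magnetic field strength would be e.g. A/m.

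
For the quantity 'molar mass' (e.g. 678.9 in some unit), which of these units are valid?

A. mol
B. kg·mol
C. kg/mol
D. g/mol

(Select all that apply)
C, D

molar mass has SI base units: kg / mol

Checking each option against kg / mol:
  A. mol: ✗ does not match
  B. kg·mol: ✗ does not match
  C. kg/mol: ✓ matches
  D. g/mol: ✓ matches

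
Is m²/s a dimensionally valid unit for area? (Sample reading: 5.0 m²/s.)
No

area has SI base units: m^2
m²/s does NOT reduce to m^2; a valid unit for area would be e.g. m².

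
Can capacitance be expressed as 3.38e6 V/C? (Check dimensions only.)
No

capacitance has SI base units: A^2 * s^4 / (kg * m^2)
V/C does NOT reduce to A^2 * s^4 / (kg * m^2); a valid unit for capacitance would be e.g. F.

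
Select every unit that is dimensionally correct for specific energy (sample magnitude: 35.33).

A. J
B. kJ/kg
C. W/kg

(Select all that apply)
B

specific energy has SI base units: m^2 / s^2

Checking each option against m^2 / s^2:
  A. J: ✗ does not match
  B. kJ/kg: ✓ matches
  C. W/kg: ✗ does not match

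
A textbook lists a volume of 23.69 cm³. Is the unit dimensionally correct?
Yes

volume has SI base units: m^3
cm³ reduces to the same SI base units, so it is a valid unit for volume.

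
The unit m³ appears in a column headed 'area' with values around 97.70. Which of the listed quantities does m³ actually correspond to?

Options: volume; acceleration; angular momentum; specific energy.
volume

area should have units dimensionally equivalent to m^2 (e.g. m²).
The given unit 'm³' reduces to m^3. Of the listed options, that is the dimensionality of volume.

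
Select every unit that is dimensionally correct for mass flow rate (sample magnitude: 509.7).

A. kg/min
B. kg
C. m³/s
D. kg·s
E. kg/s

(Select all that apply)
A, E

mass flow rate has SI base units: kg / s

Checking each option against kg / s:
  A. kg/min: ✓ matches
  B. kg: ✗ does not match
  C. m³/s: ✗ does not match
  D. kg·s: ✗ does not match
  E. kg/s: ✓ matches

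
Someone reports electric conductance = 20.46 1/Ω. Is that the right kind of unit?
Yes

electric conductance has SI base units: A^2 * s^3 / (kg * m^2)
1/Ω reduces to the same SI base units, so it is a valid unit for electric conductance.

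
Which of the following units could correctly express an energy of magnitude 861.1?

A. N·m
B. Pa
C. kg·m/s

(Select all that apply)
A

energy has SI base units: kg * m^2 / s^2

Checking each option against kg * m^2 / s^2:
  A. N·m: ✓ matches
  B. Pa: ✗ does not match
  C. kg·m/s: ✗ does not match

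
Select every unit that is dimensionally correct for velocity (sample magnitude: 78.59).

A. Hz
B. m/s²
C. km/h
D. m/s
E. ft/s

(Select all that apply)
C, D, E

velocity has SI base units: m / s

Checking each option against m / s:
  A. Hz: ✗ does not match
  B. m/s²: ✗ does not match
  C. km/h: ✓ matches
  D. m/s: ✓ matches
  E. ft/s: ✓ matches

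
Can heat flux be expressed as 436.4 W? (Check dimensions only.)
No

heat flux has SI base units: kg / s^3
W does NOT reduce to kg / s^3; a valid unit for heat flux would be e.g. W/m².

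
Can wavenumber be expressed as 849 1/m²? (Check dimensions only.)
No

wavenumber has SI base units: 1 / m
1/m² does NOT reduce to 1 / m; a valid unit for wavenumber would be e.g. 1/m.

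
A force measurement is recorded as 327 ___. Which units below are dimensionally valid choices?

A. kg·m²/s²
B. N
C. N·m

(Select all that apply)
B

force has SI base units: kg * m / s^2

Checking each option against kg * m / s^2:
  A. kg·m²/s²: ✗ does not match
  B. N: ✓ matches
  C. N·m: ✗ does not match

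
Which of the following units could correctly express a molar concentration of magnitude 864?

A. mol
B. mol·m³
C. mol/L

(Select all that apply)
C

molar concentration has SI base units: mol / m^3

Checking each option against mol / m^3:
  A. mol: ✗ does not match
  B. mol·m³: ✗ does not match
  C. mol/L: ✓ matches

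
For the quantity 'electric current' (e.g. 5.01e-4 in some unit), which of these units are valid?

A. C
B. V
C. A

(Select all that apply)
C

electric current has SI base units: A

Checking each option against A:
  A. C: ✗ does not match
  B. V: ✗ does not match
  C. A: ✓ matches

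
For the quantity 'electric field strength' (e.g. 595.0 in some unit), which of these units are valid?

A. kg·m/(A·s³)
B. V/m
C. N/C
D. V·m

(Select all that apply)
A, B, C

electric field strength has SI base units: kg * m / (A * s^3)

Checking each option against kg * m / (A * s^3):
  A. kg·m/(A·s³): ✓ matches
  B. V/m: ✓ matches
  C. N/C: ✓ matches
  D. V·m: ✗ does not match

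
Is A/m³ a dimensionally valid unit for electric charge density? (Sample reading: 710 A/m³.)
No

electric charge density has SI base units: A * s / m^3
A/m³ does NOT reduce to A * s / m^3; a valid unit for electric charge density would be e.g. C/m³.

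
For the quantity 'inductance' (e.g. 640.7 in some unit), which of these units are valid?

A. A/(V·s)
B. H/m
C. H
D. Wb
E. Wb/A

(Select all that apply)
C, E

inductance has SI base units: kg * m^2 / (A^2 * s^2)

Checking each option against kg * m^2 / (A^2 * s^2):
  A. A/(V·s): ✗ does not match
  B. H/m: ✗ does not match
  C. H: ✓ matches
  D. Wb: ✗ does not match
  E. Wb/A: ✓ matches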